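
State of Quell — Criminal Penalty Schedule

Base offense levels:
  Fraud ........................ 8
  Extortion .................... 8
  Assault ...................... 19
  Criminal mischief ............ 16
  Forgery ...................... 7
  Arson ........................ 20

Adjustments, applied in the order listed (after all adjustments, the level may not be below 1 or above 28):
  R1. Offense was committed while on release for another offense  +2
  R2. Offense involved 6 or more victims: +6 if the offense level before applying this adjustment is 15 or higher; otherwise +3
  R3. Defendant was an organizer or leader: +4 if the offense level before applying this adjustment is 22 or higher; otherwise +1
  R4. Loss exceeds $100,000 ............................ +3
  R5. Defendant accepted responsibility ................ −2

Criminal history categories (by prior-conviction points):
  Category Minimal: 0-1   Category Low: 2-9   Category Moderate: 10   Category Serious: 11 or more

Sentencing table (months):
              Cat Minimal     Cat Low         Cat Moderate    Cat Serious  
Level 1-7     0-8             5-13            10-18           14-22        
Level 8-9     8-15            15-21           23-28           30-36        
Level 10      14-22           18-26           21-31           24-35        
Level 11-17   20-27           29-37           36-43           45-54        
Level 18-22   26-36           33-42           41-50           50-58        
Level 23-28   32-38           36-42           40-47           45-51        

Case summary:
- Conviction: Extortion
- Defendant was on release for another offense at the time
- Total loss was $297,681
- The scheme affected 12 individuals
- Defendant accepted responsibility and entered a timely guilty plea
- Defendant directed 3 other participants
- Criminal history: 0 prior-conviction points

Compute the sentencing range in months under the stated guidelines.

Base offense level for extortion: 8.
R1 applies: 8 + 2 = 10.
R2 applies (level before this adjustment is 10 < 15, so +3): 10 + 3 = 13.
R3 applies (level before this adjustment is 13 < 22, so +1): 13 + 1 = 14.
R4 applies: 14 + 3 = 17.
R5 applies: 17 − 2 = 15.
Final offense level: 15.
Criminal history: 0 prior points → Category Minimal (0-1).
Level 15 falls in the 11-17 band.
Grid: Level 11-17 × Category Minimal = 20-27 months.

20-27 months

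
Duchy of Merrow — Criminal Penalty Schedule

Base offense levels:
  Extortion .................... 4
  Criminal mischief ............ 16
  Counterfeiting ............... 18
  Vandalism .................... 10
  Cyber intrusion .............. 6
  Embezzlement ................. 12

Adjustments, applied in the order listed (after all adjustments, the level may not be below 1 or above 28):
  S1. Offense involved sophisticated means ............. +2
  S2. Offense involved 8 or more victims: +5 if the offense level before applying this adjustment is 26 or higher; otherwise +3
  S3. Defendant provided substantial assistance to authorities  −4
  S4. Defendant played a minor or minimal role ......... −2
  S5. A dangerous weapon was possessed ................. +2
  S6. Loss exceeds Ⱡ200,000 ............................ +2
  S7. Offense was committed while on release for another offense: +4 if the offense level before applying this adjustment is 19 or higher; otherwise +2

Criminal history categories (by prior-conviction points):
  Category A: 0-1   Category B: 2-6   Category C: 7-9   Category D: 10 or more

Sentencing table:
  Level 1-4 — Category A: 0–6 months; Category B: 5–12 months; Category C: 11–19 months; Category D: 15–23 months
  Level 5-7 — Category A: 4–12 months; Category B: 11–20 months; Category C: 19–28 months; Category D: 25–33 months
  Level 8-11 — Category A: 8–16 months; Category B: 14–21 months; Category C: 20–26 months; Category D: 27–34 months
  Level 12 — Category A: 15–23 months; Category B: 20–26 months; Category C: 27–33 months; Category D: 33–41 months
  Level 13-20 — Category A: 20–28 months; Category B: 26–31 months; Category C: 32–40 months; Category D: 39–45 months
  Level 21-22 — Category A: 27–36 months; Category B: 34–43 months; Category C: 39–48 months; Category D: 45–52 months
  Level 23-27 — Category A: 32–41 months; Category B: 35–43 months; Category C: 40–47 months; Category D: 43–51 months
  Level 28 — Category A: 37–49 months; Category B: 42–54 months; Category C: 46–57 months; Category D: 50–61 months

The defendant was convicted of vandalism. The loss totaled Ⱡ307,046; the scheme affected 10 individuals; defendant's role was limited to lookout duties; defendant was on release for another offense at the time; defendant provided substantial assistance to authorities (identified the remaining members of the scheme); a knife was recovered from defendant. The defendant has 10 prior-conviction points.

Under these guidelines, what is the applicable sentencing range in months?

39-45 months

Base offense level for vandalism: 10.
S2 applies (level before this adjustment is 10 < 26, so +3): 10 + 3 = 13.
S3 applies: 13 − 4 = 9.
S4 applies: 9 − 2 = 7.
S5 applies: 7 + 2 = 9.
S6 applies: 9 + 2 = 11.
S7 applies (level before this adjustment is 11 < 19, so +2): 11 + 2 = 13.
Final offense level: 13.
Criminal history: 10 prior points → Category D (10+).
Level 13 falls in the 13-20 band.
Grid: Level 13-20 × Category D = 39-45 months.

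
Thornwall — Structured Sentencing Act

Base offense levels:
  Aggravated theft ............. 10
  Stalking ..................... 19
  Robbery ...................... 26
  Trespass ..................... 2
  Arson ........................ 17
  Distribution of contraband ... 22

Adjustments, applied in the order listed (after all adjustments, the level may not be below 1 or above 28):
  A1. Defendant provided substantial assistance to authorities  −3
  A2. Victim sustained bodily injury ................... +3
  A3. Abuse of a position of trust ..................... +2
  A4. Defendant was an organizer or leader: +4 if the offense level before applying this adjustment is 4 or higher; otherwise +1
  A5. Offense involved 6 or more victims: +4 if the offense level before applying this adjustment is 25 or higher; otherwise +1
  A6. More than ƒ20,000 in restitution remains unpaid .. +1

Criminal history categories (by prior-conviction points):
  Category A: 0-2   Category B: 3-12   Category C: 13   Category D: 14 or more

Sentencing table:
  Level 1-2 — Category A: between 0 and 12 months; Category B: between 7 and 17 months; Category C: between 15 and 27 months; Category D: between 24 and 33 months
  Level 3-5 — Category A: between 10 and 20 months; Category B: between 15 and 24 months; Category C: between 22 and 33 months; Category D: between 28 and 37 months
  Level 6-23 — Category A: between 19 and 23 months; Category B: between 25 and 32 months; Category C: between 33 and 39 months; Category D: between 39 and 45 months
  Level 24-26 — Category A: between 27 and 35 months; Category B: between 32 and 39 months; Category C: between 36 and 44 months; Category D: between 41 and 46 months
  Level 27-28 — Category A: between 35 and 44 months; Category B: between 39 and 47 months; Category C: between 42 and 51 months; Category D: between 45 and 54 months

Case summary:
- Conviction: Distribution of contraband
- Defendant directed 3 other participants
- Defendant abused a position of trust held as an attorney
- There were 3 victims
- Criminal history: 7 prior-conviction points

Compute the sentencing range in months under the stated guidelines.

Base offense level for distribution of contraband: 22.
A1 does not apply.
A2 does not apply.
A3 applies: 22 + 2 = 24.
A4 applies (level before this adjustment is 24 ≥ 4, so +4): 24 + 4 = 28.
A5 does not apply.
Final offense level: 28.
Criminal history: 7 prior points → Category B (3-12).
Level 28 falls in the 27-28 band.
Grid: Level 27-28 × Category B = 39-47 months.

39-47 months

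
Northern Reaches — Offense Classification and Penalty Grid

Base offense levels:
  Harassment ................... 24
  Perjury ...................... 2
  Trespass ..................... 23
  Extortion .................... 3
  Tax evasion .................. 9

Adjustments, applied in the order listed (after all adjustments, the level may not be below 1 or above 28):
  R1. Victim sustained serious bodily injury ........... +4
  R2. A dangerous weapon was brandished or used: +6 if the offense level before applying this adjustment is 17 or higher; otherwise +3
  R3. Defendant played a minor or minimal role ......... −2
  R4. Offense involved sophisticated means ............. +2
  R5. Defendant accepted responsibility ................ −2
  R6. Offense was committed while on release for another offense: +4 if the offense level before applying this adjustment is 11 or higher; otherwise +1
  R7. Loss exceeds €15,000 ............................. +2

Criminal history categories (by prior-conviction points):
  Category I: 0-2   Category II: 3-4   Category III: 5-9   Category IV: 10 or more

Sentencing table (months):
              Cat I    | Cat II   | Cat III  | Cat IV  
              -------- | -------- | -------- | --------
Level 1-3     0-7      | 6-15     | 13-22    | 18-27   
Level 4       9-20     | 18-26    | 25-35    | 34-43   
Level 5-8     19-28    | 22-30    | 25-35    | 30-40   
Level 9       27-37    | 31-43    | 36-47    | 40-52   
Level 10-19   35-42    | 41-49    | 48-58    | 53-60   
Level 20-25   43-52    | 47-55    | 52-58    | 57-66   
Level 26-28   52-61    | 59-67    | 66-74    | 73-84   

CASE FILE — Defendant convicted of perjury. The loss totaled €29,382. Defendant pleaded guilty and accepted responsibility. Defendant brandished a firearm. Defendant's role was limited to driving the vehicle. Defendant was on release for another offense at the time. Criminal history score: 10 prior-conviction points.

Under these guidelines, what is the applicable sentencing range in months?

34-43 months

Base offense level for perjury: 2.
R2 applies (level before this adjustment is 2 < 17, so +3): 2 + 3 = 5.
R3 applies: 5 − 2 = 3.
R5 applies: 3 − 2 = 1.
R6 applies (level before this adjustment is 1 < 11, so +1): 1 + 1 = 2.
R7 applies: 2 + 2 = 4.
Final offense level: 4.
Criminal history: 10 prior points → Category IV (10+).
Level 4 falls in the 4 band.
Grid: Level 4 × Category IV = 34-43 months.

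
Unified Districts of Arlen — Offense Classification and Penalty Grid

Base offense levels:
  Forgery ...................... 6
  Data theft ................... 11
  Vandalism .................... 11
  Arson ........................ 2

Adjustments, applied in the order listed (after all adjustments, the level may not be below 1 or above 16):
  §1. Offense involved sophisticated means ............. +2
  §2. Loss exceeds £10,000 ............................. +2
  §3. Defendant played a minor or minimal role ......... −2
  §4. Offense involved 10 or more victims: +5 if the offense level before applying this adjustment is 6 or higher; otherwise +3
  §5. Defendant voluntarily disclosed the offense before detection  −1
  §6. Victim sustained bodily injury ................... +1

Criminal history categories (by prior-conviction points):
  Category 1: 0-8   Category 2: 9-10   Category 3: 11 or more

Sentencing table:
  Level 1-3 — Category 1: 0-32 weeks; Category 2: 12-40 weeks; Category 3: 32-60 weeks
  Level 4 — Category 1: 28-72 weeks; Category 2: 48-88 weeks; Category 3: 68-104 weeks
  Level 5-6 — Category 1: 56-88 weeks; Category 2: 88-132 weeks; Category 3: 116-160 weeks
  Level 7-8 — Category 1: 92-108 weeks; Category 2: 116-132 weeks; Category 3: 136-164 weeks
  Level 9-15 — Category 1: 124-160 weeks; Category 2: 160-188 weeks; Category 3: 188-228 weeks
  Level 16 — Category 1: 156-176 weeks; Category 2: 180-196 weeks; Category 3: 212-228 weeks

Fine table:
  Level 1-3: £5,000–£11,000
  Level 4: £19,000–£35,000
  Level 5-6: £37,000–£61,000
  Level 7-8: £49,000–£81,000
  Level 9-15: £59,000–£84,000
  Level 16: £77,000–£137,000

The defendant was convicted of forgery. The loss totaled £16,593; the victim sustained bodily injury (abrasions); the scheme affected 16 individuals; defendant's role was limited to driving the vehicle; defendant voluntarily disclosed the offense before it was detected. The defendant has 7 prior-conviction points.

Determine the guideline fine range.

£59,000–£84,000

Base offense level for forgery: 6.
§1 does not apply.
§2 applies: 6 + 2 = 8.
§3 applies: 8 − 2 = 6.
§4 applies (level before this adjustment is 6 ≥ 6, so +5): 6 + 5 = 11.
§5 applies: 11 − 1 = 10.
§6 applies: 10 + 1 = 11.
Final offense level: 11.
Level 11 falls in the 9-15 band.
Fine table: Level 9-15 → £59,000–£84,000.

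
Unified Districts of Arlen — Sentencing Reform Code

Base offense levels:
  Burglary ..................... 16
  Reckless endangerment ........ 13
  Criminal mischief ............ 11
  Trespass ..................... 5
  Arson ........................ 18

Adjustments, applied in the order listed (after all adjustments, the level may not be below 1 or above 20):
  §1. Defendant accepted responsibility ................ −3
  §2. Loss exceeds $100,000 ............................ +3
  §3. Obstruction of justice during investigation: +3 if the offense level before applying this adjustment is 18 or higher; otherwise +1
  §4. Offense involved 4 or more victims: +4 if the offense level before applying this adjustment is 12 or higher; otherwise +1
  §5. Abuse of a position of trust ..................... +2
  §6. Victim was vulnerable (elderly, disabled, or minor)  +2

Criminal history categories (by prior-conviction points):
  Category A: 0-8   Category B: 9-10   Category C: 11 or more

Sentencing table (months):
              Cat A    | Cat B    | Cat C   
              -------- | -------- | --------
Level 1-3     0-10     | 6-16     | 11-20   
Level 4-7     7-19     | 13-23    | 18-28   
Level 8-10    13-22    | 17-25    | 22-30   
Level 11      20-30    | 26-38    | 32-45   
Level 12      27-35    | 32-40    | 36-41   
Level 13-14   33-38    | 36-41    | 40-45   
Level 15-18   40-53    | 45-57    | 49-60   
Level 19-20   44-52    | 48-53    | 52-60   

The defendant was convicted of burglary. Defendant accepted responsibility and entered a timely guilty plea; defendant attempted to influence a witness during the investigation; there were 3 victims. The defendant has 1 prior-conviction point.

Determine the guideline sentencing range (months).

Base offense level for burglary: 16.
§1 applies: 16 − 3 = 13.
§3 applies (level before this adjustment is 13 < 18, so +1): 13 + 1 = 14.
§4 does not apply.
§5 does not apply.
Final offense level: 14.
Criminal history: 1 prior point → Category A (0-8).
Level 14 falls in the 13-14 band.
Grid: Level 13-14 × Category A = 33-38 months.

33-38 months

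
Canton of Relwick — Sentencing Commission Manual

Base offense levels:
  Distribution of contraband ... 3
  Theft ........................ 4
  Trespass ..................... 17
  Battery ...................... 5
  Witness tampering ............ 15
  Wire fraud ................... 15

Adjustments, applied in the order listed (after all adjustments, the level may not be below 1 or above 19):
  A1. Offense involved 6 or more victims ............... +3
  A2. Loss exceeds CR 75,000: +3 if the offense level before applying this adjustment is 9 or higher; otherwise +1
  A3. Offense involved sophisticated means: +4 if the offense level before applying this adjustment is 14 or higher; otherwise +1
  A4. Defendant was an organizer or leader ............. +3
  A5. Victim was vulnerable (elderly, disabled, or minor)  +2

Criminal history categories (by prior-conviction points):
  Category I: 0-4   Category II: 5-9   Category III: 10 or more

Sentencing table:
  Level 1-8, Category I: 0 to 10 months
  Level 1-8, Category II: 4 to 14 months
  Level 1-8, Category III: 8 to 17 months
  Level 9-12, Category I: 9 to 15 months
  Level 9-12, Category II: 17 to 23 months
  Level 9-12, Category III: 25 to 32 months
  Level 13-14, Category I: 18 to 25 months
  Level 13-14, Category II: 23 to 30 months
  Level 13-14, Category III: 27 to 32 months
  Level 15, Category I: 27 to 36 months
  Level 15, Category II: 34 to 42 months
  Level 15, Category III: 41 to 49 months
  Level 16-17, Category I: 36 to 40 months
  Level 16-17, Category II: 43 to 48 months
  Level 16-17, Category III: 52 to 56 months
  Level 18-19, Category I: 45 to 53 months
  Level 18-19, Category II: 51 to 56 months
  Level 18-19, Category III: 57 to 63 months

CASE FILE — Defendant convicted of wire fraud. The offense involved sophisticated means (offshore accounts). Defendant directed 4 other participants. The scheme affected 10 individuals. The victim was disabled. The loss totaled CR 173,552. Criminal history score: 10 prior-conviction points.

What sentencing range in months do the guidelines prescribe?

57-63 months

Base offense level for wire fraud: 15.
A1 applies: 15 + 3 = 18.
A2 applies (level before this adjustment is 18 ≥ 9, so +3): 18 + 3 = 21.
A3 applies (level before this adjustment is 21 ≥ 14, so +4): 21 + 4 = 25.
A4 applies: 25 + 3 = 28.
A5 applies: 28 + 2 = 30.
Level 30 exceeds the maximum of 19; capped at 19.
Final offense level: 19.
Criminal history: 10 prior points → Category III (10+).
Level 19 falls in the 18-19 band.
Grid: Level 18-19 × Category III = 57-63 months.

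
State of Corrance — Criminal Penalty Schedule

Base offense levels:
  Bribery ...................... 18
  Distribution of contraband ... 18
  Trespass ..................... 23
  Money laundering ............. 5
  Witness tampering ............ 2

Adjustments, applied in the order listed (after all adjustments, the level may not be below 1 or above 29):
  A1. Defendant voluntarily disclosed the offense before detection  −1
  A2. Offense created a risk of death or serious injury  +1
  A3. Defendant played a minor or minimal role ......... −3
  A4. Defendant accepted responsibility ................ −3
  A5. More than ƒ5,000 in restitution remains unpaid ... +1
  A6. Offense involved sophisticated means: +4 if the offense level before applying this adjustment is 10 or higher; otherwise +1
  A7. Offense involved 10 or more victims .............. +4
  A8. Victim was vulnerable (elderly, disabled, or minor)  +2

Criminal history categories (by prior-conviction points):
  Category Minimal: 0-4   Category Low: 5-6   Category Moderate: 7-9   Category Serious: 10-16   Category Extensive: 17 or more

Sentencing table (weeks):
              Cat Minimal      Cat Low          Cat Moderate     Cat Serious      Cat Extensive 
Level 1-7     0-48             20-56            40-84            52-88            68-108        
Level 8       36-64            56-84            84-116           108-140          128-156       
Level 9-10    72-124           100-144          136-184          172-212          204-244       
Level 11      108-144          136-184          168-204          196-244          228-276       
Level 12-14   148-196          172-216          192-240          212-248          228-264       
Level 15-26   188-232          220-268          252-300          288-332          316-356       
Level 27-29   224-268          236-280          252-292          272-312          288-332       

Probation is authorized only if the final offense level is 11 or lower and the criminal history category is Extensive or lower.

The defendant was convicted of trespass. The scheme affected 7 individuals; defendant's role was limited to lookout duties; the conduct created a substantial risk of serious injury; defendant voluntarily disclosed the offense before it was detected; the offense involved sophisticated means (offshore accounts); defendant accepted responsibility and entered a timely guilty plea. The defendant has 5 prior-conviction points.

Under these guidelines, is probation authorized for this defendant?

No

Base offense level for trespass: 23.
A1 applies: 23 − 1 = 22.
A2 applies: 22 + 1 = 23.
A3 applies: 23 − 3 = 20.
A4 applies: 20 − 3 = 17.
A5 does not apply.
A6 applies (level before this adjustment is 17 ≥ 10, so +4): 17 + 4 = 21.
Final offense level: 21.
Criminal history: 5 prior points → Category Low (5-6).
Level 21 falls in the 15-26 band.
Grid: Level 15-26 × Category Low = 220-268 weeks.
Probation check: level 21 > 11 and category Low ≤ Extensive → not eligible.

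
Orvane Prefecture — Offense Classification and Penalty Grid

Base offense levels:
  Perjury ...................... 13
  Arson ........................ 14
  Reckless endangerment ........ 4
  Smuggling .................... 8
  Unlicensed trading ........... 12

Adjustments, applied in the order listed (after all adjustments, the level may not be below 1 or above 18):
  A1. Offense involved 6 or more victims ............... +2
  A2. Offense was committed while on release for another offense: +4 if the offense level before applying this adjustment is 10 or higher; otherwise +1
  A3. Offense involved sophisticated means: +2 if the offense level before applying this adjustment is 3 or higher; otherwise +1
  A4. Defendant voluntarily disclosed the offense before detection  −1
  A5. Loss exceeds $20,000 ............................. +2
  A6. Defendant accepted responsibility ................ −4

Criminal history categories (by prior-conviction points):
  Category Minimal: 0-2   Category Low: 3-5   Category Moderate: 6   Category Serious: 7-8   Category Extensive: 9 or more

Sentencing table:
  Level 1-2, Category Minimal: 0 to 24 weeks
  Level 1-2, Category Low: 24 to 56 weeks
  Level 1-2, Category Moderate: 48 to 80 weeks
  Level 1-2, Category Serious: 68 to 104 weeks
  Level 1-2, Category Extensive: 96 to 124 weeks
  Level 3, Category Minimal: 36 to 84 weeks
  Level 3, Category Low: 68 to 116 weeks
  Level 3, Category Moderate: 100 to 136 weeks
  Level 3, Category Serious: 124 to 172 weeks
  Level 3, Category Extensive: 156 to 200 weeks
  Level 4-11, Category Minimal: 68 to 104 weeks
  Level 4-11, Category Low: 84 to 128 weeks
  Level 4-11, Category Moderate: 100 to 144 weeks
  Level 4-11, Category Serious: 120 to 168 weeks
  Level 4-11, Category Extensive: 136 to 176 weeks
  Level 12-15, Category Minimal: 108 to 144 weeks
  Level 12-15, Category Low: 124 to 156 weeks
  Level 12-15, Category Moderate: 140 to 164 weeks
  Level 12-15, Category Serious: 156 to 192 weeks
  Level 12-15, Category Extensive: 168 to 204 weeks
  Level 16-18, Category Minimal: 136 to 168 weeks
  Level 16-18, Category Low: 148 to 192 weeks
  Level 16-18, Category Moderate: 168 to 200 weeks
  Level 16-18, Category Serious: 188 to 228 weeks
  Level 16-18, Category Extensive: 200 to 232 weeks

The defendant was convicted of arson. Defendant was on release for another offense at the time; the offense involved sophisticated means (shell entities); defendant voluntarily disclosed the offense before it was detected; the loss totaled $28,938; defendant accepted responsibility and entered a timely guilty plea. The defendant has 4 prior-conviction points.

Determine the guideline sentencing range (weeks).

148-192 weeks

Base offense level for arson: 14.
A1 does not apply.
A2 applies (level before this adjustment is 14 ≥ 10, so +4): 14 + 4 = 18.
A3 applies (level before this adjustment is 18 ≥ 3, so +2): 18 + 2 = 20.
A4 applies: 20 − 1 = 19.
A5 applies: 19 + 2 = 21.
A6 applies: 21 − 4 = 17.
Final offense level: 17.
Criminal history: 4 prior points → Category Low (3-5).
Level 17 falls in the 16-18 band.
Grid: Level 16-18 × Category Low = 148-192 weeks.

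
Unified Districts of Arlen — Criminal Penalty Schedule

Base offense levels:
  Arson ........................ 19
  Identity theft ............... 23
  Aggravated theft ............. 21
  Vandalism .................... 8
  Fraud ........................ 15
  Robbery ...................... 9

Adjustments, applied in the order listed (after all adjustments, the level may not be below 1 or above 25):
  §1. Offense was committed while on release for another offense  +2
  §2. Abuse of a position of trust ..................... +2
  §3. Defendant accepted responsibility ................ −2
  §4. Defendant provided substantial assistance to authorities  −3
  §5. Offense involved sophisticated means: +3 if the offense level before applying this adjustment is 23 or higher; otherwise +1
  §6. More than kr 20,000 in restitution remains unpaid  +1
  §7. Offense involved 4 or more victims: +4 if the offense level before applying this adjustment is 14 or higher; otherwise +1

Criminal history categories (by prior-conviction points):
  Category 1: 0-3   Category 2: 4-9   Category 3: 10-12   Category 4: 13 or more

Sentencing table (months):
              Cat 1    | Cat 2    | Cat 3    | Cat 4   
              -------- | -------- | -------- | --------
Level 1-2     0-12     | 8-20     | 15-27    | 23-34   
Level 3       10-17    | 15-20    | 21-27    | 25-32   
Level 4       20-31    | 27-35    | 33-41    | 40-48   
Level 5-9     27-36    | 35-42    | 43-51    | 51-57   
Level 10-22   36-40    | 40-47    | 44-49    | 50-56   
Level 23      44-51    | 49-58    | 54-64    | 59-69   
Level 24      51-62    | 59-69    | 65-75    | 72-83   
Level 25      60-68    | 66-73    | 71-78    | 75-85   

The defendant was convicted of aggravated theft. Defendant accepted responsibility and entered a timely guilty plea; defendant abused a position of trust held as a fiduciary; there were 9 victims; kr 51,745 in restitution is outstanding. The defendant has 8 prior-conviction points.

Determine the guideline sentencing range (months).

Base offense level for aggravated theft: 21.
§1 does not apply.
§2 applies: 21 + 2 = 23.
§3 applies: 23 − 2 = 21.
§5 does not apply.
§6 applies: 21 + 1 = 22.
§7 applies (level before this adjustment is 22 ≥ 14, so +4): 22 + 4 = 26.
Level 26 exceeds the maximum of 25; capped at 25.
Final offense level: 25.
Criminal history: 8 prior points → Category 2 (4-9).
Level 25 falls in the 25 band.
Grid: Level 25 × Category 2 = 66-73 months.

66-73 months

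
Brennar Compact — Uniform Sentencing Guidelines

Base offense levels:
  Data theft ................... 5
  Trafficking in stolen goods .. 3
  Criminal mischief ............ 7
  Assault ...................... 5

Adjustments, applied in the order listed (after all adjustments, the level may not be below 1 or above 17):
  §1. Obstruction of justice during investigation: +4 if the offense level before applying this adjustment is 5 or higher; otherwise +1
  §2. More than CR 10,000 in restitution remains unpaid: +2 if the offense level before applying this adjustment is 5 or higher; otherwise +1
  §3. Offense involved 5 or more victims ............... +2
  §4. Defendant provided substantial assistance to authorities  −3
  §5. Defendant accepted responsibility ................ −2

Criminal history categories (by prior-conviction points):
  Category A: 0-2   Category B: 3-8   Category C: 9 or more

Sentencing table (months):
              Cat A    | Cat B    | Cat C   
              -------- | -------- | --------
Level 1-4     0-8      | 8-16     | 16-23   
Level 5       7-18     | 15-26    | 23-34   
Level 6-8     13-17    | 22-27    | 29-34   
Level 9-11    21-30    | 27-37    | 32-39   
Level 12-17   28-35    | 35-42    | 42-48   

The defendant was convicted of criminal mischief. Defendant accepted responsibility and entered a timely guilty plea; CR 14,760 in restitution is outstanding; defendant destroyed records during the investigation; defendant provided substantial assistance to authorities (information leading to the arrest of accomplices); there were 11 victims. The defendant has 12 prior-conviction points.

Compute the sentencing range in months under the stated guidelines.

32-39 months

Base offense level for criminal mischief: 7.
§1 applies (level before this adjustment is 7 ≥ 5, so +4): 7 + 4 = 11.
§2 applies (level before this adjustment is 11 ≥ 5, so +2): 11 + 2 = 13.
§3 applies: 13 + 2 = 15.
§4 applies: 15 − 3 = 12.
§5 applies: 12 − 2 = 10.
Final offense level: 10.
Criminal history: 12 prior points → Category C (9+).
Level 10 falls in the 9-11 band.
Grid: Level 9-11 × Category C = 32-39 months.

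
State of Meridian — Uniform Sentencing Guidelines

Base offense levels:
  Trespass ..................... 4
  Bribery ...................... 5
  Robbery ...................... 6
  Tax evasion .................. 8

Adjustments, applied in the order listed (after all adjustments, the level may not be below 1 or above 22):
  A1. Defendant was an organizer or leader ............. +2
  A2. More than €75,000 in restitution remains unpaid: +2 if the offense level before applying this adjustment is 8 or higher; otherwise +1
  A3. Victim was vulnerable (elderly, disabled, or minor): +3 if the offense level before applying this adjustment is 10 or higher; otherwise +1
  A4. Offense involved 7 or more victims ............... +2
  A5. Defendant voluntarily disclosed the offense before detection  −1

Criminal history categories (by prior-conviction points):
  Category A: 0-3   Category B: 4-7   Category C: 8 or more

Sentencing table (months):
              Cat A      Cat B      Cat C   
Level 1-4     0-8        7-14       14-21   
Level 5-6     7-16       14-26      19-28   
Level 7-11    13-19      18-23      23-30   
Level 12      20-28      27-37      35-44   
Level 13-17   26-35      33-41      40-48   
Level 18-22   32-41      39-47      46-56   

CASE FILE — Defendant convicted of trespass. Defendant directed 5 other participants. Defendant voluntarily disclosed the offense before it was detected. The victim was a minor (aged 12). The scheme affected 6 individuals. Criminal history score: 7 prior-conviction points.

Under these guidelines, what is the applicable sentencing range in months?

14-26 months

Base offense level for trespass: 4.
A1 applies: 4 + 2 = 6.
A3 applies (level before this adjustment is 6 < 10, so +1): 6 + 1 = 7.
A5 applies: 7 − 1 = 6.
Final offense level: 6.
Criminal history: 7 prior points → Category B (4-7).
Level 6 falls in the 5-6 band.
Grid: Level 5-6 × Category B = 14-26 months.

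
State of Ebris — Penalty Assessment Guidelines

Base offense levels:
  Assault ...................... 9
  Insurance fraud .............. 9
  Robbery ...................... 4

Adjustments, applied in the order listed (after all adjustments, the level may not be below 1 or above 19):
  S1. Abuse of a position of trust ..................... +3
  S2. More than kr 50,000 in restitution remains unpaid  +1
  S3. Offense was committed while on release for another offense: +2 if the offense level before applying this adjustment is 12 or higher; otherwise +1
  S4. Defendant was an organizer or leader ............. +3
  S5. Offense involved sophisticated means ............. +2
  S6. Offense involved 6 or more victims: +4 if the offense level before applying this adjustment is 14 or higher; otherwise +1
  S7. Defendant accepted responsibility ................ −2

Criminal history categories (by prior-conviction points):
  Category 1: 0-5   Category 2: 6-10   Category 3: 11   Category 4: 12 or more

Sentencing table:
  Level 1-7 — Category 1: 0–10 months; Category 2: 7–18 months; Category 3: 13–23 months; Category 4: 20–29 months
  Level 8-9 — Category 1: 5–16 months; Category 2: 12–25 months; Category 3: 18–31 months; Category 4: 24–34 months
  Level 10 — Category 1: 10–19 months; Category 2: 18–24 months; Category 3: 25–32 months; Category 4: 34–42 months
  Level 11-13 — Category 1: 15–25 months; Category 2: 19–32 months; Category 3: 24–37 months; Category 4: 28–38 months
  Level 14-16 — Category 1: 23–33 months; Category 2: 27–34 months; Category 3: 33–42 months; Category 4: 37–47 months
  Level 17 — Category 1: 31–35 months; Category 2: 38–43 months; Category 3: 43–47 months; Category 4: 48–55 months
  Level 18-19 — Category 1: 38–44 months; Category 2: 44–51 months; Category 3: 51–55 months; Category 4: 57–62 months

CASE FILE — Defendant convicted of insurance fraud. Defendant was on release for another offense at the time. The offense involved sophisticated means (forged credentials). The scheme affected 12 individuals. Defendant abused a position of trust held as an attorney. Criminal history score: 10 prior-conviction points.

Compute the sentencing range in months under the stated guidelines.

44-51 months

Base offense level for insurance fraud: 9.
S1 applies: 9 + 3 = 12.
S3 applies (level before this adjustment is 12 ≥ 12, so +2): 12 + 2 = 14.
S5 applies: 14 + 2 = 16.
S6 applies (level before this adjustment is 16 ≥ 14, so +4): 16 + 4 = 20.
Level 20 exceeds the maximum of 19; capped at 19.
Final offense level: 19.
Criminal history: 10 prior points → Category 2 (6-10).
Level 19 falls in the 18-19 band.
Grid: Level 18-19 × Category 2 = 44-51 months.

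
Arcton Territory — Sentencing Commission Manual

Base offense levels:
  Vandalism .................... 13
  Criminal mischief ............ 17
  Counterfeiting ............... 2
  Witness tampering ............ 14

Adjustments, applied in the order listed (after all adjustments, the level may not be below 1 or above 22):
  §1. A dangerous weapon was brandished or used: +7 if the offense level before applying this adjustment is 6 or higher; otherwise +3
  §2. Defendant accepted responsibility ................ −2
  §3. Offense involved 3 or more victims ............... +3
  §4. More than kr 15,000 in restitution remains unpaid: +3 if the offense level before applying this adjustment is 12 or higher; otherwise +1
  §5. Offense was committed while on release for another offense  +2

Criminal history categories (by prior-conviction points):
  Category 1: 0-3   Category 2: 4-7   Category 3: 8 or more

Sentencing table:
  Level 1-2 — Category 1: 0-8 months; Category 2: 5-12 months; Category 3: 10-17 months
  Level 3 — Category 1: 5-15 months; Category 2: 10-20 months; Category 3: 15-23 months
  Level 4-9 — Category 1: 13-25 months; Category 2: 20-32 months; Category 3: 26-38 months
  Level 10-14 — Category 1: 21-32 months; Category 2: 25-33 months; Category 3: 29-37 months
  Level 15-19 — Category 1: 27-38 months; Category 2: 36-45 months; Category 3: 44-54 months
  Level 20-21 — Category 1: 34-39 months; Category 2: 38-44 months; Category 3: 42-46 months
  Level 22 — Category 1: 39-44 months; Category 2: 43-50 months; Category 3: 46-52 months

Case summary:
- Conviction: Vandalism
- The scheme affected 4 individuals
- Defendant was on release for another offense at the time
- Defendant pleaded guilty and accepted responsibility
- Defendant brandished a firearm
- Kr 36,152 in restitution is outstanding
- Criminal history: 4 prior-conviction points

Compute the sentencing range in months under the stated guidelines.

43-50 months

Base offense level for vandalism: 13.
§1 applies (level before this adjustment is 13 ≥ 6, so +7): 13 + 7 = 20.
§2 applies: 20 − 2 = 18.
§3 applies: 18 + 3 = 21.
§4 applies (level before this adjustment is 21 ≥ 12, so +3): 21 + 3 = 24.
§5 applies: 24 + 2 = 26.
Level 26 exceeds the maximum of 22; capped at 22.
Final offense level: 22.
Criminal history: 4 prior points → Category 2 (4-7).
Level 22 falls in the 22 band.
Grid: Level 22 × Category 2 = 43-50 months.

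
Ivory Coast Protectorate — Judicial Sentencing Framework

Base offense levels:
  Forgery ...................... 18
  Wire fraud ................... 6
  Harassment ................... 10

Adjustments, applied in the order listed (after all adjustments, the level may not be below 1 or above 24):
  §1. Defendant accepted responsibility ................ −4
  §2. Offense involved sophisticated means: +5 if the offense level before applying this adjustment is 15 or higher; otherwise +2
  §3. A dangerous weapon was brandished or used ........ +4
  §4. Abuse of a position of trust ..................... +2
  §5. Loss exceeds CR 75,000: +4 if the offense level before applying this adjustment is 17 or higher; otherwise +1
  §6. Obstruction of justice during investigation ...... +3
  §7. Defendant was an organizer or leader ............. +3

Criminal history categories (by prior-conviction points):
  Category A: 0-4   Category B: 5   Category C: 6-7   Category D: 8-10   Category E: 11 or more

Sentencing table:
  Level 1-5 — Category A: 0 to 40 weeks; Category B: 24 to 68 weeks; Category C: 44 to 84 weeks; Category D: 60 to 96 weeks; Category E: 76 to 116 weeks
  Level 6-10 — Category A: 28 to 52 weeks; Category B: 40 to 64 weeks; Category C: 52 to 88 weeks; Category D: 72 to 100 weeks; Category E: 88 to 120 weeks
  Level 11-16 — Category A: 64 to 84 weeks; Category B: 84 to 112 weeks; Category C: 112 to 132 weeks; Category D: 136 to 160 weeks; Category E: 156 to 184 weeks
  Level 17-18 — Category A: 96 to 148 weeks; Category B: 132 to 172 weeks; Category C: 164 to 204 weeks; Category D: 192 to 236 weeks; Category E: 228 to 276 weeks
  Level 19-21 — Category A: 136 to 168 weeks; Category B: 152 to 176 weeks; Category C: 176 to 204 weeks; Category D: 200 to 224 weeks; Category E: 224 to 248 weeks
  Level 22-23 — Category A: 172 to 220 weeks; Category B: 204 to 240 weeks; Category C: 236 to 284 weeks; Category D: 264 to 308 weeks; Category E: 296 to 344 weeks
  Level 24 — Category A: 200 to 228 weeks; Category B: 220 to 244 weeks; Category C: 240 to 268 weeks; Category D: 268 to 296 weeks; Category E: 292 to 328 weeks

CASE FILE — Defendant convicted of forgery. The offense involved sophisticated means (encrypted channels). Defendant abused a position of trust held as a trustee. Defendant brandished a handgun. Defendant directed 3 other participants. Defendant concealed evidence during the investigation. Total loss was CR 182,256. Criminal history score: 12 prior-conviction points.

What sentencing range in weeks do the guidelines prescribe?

Base offense level for forgery: 18.
§2 applies (level before this adjustment is 18 ≥ 15, so +5): 18 + 5 = 23.
§3 applies: 23 + 4 = 27.
§4 applies: 27 + 2 = 29.
§5 applies (level before this adjustment is 29 ≥ 17, so +4): 29 + 4 = 33.
§6 applies: 33 + 3 = 36.
§7 applies: 36 + 3 = 39.
Level 39 exceeds the maximum of 24; capped at 24.
Final offense level: 24.
Criminal history: 12 prior points → Category E (11+).
Level 24 falls in the 24 band.
Grid: Level 24 × Category E = 292-328 weeks.

292-328 weeks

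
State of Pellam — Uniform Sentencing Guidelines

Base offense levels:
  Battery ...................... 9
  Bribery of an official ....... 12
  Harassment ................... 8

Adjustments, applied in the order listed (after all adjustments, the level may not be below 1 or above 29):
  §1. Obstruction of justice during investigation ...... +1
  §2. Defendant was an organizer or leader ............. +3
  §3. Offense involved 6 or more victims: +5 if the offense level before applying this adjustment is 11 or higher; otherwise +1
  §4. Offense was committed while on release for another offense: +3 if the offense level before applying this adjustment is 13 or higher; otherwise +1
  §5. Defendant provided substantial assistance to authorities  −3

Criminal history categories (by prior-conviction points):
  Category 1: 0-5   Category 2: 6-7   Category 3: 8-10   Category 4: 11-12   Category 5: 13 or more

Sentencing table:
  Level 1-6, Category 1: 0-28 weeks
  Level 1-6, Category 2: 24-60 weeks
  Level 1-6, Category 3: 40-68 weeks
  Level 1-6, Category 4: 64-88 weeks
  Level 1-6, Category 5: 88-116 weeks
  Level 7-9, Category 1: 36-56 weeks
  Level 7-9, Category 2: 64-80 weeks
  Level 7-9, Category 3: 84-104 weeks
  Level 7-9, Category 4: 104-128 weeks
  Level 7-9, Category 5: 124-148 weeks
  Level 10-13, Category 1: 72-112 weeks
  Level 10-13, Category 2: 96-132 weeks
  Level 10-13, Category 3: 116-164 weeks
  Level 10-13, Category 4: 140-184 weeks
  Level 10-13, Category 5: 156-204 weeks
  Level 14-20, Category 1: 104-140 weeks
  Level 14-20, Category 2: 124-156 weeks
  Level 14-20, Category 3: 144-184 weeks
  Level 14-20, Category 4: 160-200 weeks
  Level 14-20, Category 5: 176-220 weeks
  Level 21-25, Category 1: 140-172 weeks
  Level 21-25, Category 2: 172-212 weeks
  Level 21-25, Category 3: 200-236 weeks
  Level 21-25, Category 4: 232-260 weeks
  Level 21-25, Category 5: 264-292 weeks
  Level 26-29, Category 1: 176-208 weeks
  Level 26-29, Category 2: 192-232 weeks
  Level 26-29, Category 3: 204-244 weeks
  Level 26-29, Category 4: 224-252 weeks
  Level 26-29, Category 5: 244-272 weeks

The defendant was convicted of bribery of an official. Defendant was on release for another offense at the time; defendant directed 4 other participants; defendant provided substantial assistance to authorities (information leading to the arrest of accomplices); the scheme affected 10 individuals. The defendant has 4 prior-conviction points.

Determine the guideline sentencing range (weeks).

104-140 weeks

Base offense level for bribery of an official: 12.
§1 does not apply.
§2 applies: 12 + 3 = 15.
§3 applies (level before this adjustment is 15 ≥ 11, so +5): 15 + 5 = 20.
§4 applies (level before this adjustment is 20 ≥ 13, so +3): 20 + 3 = 23.
§5 applies: 23 − 3 = 20.
Final offense level: 20.
Criminal history: 4 prior points → Category 1 (0-5).
Level 20 falls in the 14-20 band.
Grid: Level 14-20 × Category 1 = 104-140 weeks.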